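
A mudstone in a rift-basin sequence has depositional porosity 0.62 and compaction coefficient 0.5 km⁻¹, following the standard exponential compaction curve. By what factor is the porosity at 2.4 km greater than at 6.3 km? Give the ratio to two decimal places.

7.03

n(Z₁)/n(Z₂) = e^(−c·Z₁)/e^(−c·Z₂) = e^{c(Z₂−Z₁)}
= exp(0.5 × 3.9) = exp(1.95) = 7.0287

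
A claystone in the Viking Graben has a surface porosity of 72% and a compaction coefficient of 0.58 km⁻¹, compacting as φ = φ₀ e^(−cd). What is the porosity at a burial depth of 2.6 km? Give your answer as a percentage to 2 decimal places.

15.94%

φ = φ₀·exp(−c·d) = 0.72 × exp(−0.58 × 2.6) = 0.72 × exp(−1.508)
  = 0.72 × 0.2214 = 0.1594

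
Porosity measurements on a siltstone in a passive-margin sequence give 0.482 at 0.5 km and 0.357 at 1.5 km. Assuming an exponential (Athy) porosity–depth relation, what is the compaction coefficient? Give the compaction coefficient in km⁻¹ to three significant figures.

Athy: n(d) = n₀ e^(−cd) ⇒ n₁/n₂ = e^{c(d₂−d₁)} ⇒ c = ln(n₁/n₂)/(d₂−d₁)
c = ln(0.482/0.357) / (1.5 − 0.5) = ln(1.35) / 1 = 0.3002 / 1 = 0.3002 km⁻¹

0.300 km⁻¹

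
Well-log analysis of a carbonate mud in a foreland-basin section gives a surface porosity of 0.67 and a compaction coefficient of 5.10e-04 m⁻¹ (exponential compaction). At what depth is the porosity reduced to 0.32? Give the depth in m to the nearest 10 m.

Working in km (1 km = 1000 m; β in km⁻¹ = β in m⁻¹ × 1000):
Invert Athy's law: d = ln(n₀/n) / β
d = ln(0.67/0.32) / 0.51 = ln(2.094) / 0.51 = 0.7390 / 0.51 = 1.449 km

1450 m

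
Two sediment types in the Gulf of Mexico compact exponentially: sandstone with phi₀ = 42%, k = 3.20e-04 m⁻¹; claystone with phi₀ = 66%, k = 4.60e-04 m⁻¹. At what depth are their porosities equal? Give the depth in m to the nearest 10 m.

3230 m

Working in km (1 km = 1000 m; k in km⁻¹ = k in m⁻¹ × 1000):
Set phi₀ₐ e^(−kₐz) = phi₀ᵦ e^(−kᵦz) ⇒ ln(phi₀ₐ/phi₀ᵦ) = (kₐ − kᵦ)·z
z = ln(0.42/0.66) / (0.32 − 0.46) = -0.4520 / -0.14 = 3.228 km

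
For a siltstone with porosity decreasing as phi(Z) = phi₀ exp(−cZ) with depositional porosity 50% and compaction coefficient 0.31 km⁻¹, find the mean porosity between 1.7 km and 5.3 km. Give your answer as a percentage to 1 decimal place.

17.8%

⟨phi⟩ = (1/(Z₂−Z₁)) ∫ phi₀ e^(−cZ) dZ = phi₀·(e^(−c·Z₁) − e^(−c·Z₂)) / (c·(Z₂−Z₁))
e^(−0.31×1.7) = 0.5904; e^(−0.31×5.3) = 0.1934
⟨phi⟩ = 0.5 × (0.5904 − 0.1934) / (0.31 × 3.6) = 0.5 × 0.3557 = 0.1779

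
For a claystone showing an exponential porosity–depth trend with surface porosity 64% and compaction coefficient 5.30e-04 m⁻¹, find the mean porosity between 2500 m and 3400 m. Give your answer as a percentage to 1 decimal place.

13.5%

Working in km (1 km = 1000 m; c in km⁻¹ = c in m⁻¹ × 1000):
⟨n⟩ = (1/(Z₂−Z₁)) ∫ n₀ e^(−cZ) dZ = n₀·(e^(−c·Z₁) − e^(−c·Z₂)) / (c·(Z₂−Z₁))
e^(−0.53×2.5) = 0.2658; e^(−0.53×3.4) = 0.1650
⟨n⟩ = 0.64 × (0.2658 − 0.1650) / (0.53 × 0.9) = 0.64 × 0.2114 = 0.1353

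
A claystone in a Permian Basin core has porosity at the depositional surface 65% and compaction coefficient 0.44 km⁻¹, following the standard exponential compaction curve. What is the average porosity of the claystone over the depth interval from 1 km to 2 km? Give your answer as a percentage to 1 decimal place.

33.9%

⟨φ⟩ = (1/(z₂−z₁)) ∫ φ₀ e^(−cz) dz = φ₀·(e^(−c·z₁) − e^(−c·z₂)) / (c·(z₂−z₁))
e^(−0.44×1) = 0.6440; e^(−0.44×2) = 0.4148
⟨φ⟩ = 0.65 × (0.6440 − 0.4148) / (0.44 × 1) = 0.65 × 0.5210 = 0.3387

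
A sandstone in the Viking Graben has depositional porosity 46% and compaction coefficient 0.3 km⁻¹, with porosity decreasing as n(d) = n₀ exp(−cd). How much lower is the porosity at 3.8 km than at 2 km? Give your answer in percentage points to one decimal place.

10.5 percentage points

n(2) = 0.46·e^(−0.3×2) = 0.2525
n(3.8) = 0.46·e^(−0.3×3.8) = 0.1471
Δn = 0.2525 − 0.1471 = 0.1053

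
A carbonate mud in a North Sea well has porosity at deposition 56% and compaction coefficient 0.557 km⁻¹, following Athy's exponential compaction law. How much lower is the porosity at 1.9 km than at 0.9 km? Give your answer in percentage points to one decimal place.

14.5 percentage points

φ(0.9) = 0.56·e^(−0.557×0.9) = 0.3392
φ(1.9) = 0.56·e^(−0.557×1.9) = 0.1943
Δφ = 0.3392 − 0.1943 = 0.1449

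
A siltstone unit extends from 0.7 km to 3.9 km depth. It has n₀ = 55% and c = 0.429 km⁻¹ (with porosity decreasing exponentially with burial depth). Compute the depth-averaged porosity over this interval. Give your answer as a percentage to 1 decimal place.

22.2%

⟨n⟩ = (1/(Z₂−Z₁)) ∫ n₀ e^(−cZ) dZ = n₀·(e^(−c·Z₁) − e^(−c·Z₂)) / (c·(Z₂−Z₁))
e^(−0.429×0.7) = 0.7406; e^(−0.429×3.9) = 0.1877
⟨n⟩ = 0.55 × (0.7406 − 0.1877) / (0.429 × 3.2) = 0.55 × 0.4028 = 0.2215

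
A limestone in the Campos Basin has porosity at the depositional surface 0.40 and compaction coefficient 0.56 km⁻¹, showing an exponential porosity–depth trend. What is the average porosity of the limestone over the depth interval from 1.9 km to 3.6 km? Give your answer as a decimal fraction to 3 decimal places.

0.089

⟨φ⟩ = (1/(d₂−d₁)) ∫ φ₀ e^(−cd) dd = φ₀·(e^(−c·d₁) − e^(−c·d₂)) / (c·(d₂−d₁))
e^(−0.56×1.9) = 0.3451; e^(−0.56×3.6) = 0.1332
⟨φ⟩ = 0.4 × (0.3451 − 0.1332) / (0.56 × 1.7) = 0.4 × 0.2226 = 0.0890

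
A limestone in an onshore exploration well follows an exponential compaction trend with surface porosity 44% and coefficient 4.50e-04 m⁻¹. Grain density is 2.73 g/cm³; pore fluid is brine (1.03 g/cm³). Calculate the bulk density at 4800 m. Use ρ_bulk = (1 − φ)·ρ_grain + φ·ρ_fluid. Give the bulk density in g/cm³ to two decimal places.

Working in km (1 km = 1000 m; k in km⁻¹ = k in m⁻¹ × 1000):
Porosity at depth: φ = 0.44·exp(−0.45×4.8) = 0.44×0.1153 = 0.0507
Bulk density: ρ_b = (1−φ)ρ_g + φ·ρ_f = 0.9493×2.73 + 0.0507×1.03
       = 2.591 + 0.052 = 2.644 g/cm³

2.64 g/cm³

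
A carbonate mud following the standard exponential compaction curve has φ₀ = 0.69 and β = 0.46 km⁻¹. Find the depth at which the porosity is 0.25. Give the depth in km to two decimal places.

Invert Athy's law: Z = ln(φ₀/φ) / β
Z = ln(0.69/0.25) / 0.46 = ln(2.76) / 0.46 = 1.0152 / 0.46 = 2.207 km

2.21 km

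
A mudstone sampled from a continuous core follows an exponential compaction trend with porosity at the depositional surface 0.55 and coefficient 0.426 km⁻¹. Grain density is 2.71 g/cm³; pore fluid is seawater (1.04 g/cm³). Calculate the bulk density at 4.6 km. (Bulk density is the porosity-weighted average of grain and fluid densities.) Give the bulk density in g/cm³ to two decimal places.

2.58 g/cm³

Porosity at depth: n = 0.55·exp(−0.426×4.6) = 0.55×0.1409 = 0.0775
Bulk density: ρ_b = (1−n)ρ_g + n·ρ_f = 0.9225×2.71 + 0.0775×1.04
       = 2.500 + 0.081 = 2.581 g/cm³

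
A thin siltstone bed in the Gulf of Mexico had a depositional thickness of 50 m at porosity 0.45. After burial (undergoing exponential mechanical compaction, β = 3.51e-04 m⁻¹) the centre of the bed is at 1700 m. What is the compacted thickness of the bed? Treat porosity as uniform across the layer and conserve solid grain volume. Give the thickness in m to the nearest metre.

37 m

Working in km (1 km = 1000 m; β in km⁻¹ = β in m⁻¹ × 1000):
Porosity at 1.7 km: n = 0.45·exp(−0.351×1.7) = 0.2478
Solid-volume conservation: h(1−n) = h₀(1−n₀) ⇒ h = h₀·(1−n₀)/(1−n)
h = 0.05 × (1 − 0.45)/(1 − 0.2478) = 0.05 × 0.7312 = 0.0366 km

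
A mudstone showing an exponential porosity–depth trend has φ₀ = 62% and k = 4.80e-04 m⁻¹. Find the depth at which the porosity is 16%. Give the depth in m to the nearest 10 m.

Working in km (1 km = 1000 m; k in km⁻¹ = k in m⁻¹ × 1000):
Invert Athy's law: d = ln(φ₀/φ) / k
d = ln(0.62/0.16) / 0.48 = ln(3.875) / 0.48 = 1.3545 / 0.48 = 2.822 km

2820 m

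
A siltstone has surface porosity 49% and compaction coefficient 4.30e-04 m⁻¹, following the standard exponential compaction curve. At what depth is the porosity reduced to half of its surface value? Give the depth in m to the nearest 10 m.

Working in km (1 km = 1000 m; k in km⁻¹ = k in m⁻¹ × 1000):
φ/φ₀ = 1/2 ⇒ exp(−k·d) = 1/2 ⇒ d = ln(2) / k
d = 0.6931 / 0.43 = 1.612 km

1610 m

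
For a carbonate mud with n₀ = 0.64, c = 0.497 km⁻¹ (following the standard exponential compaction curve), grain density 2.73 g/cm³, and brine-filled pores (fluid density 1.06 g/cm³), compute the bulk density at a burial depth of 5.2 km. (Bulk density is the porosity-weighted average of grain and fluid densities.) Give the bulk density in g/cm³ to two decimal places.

Porosity at depth: n = 0.64·exp(−0.497×5.2) = 0.64×0.0754 = 0.0483
Bulk density: ρ_b = (1−n)ρ_g + n·ρ_f = 0.9517×2.73 + 0.0483×1.06
       = 2.598 + 0.051 = 2.649 g/cm³

2.65 g/cm³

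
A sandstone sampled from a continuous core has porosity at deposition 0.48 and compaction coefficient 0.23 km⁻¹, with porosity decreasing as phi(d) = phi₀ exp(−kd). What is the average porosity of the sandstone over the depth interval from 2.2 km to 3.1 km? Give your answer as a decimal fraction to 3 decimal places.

0.261

⟨phi⟩ = (1/(d₂−d₁)) ∫ phi₀ e^(−kd) dd = phi₀·(e^(−k·d₁) − e^(−k·d₂)) / (k·(d₂−d₁))
e^(−0.23×2.2) = 0.6029; e^(−0.23×3.1) = 0.4902
⟨phi⟩ = 0.48 × (0.6029 − 0.4902) / (0.23 × 0.9) = 0.48 × 0.5446 = 0.2614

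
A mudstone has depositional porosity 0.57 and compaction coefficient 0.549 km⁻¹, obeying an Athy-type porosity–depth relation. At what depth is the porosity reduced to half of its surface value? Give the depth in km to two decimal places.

φ/φ₀ = 1/2 ⇒ exp(−c·Z) = 1/2 ⇒ Z = ln(2) / c
Z = 0.6931 / 0.549 = 1.263 km

1.26 km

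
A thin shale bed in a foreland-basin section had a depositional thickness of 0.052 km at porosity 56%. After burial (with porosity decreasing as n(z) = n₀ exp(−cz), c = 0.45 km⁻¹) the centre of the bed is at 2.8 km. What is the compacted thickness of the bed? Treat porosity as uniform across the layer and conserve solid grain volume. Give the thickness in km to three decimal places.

0.027 km

Porosity at 2.8 km: n = 0.56·exp(−0.45×2.8) = 0.1588
Solid-volume conservation: h(1−n) = h₀(1−n₀) ⇒ h = h₀·(1−n₀)/(1−n)
h = 0.052 × (1 − 0.56)/(1 − 0.1588) = 0.052 × 0.5231 = 0.0272 km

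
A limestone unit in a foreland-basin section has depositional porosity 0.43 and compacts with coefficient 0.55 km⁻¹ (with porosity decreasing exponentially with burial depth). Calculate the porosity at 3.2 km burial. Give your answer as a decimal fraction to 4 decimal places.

φ = φ₀·exp(−c·d) = 0.43 × exp(−0.55 × 3.2) = 0.43 × exp(−1.76)
  = 0.43 × 0.1720 = 0.0740

0.0740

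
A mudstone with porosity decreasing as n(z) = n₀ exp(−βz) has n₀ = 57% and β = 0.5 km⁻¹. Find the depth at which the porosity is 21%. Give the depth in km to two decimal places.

Invert Athy's law: z = ln(n₀/n) / β
z = ln(0.57/0.21) / 0.5 = ln(2.714) / 0.5 = 0.9985 / 0.5 = 1.997 km

2.00 km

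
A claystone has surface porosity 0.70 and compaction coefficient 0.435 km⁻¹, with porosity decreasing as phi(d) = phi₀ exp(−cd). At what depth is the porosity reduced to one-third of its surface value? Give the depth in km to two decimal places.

2.53 km

phi/phi₀ = 1/3 ⇒ exp(−c·d) = 1/3 ⇒ d = ln(3) / c
d = 1.0986 / 0.435 = 2.526 km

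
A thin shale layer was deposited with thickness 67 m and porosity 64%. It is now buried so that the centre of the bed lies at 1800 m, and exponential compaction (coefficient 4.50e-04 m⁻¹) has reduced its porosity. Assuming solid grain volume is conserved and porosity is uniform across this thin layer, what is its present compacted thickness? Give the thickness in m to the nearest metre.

Working in km (1 km = 1000 m; k in km⁻¹ = k in m⁻¹ × 1000):
Porosity at 1.8 km: phi = 0.64·exp(−0.45×1.8) = 0.2847
Solid-volume conservation: h(1−phi) = h₀(1−phi₀) ⇒ h = h₀·(1−phi₀)/(1−phi)
h = 0.067 × (1 − 0.64)/(1 − 0.2847) = 0.067 × 0.5033 = 0.0337 km

34 m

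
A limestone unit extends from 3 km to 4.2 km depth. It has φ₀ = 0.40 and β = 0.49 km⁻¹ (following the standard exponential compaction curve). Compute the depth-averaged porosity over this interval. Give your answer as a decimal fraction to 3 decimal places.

⟨φ⟩ = (1/(d₂−d₁)) ∫ φ₀ e^(−βd) dd = φ₀·(e^(−β·d₁) − e^(−β·d₂)) / (β·(d₂−d₁))
e^(−0.49×3) = 0.2299; e^(−0.49×4.2) = 0.1277
⟨φ⟩ = 0.4 × (0.2299 − 0.1277) / (0.49 × 1.2) = 0.4 × 0.1738 = 0.0695

0.070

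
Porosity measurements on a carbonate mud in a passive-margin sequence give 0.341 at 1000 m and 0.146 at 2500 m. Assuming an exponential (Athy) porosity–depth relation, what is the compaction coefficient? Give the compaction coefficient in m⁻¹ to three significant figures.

0.000566 m⁻¹

Working in km (1 km = 1000 m; β in km⁻¹ = β in m⁻¹ × 1000):
Athy: phi(z) = phi₀ e^(−βz) ⇒ phi₁/phi₂ = e^{β(z₂−z₁)} ⇒ β = ln(phi₁/phi₂)/(z₂−z₁)
β = ln(0.341/0.146) / (2.5 − 1) = ln(2.336) / 1.5 = 0.8483 / 1.5 = 0.5655 km⁻¹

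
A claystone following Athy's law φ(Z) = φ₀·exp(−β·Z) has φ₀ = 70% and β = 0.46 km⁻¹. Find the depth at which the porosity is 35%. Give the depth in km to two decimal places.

1.51 km

Invert Athy's law: Z = ln(φ₀/φ) / β
Z = ln(0.7/0.35) / 0.46 = ln(2) / 0.46 = 0.6931 / 0.46 = 1.507 km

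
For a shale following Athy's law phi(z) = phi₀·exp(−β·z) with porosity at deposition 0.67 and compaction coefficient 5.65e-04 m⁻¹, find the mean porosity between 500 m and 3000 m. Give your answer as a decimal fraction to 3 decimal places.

0.271

Working in km (1 km = 1000 m; β in km⁻¹ = β in m⁻¹ × 1000):
⟨phi⟩ = (1/(z₂−z₁)) ∫ phi₀ e^(−βz) dz = phi₀·(e^(−β·z₁) − e^(−β·z₂)) / (β·(z₂−z₁))
e^(−0.565×0.5) = 0.7539; e^(−0.565×3) = 0.1836
⟨phi⟩ = 0.67 × (0.7539 − 0.1836) / (0.565 × 2.5) = 0.67 × 0.4038 = 0.2705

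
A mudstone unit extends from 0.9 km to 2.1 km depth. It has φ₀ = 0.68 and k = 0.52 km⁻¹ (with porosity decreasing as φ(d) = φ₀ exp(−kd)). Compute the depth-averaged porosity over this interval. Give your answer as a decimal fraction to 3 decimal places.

0.317

⟨φ⟩ = (1/(d₂−d₁)) ∫ φ₀ e^(−kd) dd = φ₀·(e^(−k·d₁) − e^(−k·d₂)) / (k·(d₂−d₁))
e^(−0.52×0.9) = 0.6263; e^(−0.52×2.1) = 0.3355
⟨φ⟩ = 0.68 × (0.6263 − 0.3355) / (0.52 × 1.2) = 0.68 × 0.4659 = 0.3168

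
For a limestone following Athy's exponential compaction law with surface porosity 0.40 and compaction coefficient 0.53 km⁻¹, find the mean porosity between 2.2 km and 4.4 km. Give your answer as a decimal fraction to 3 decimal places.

⟨n⟩ = (1/(Z₂−Z₁)) ∫ n₀ e^(−βZ) dZ = n₀·(e^(−β·Z₁) − e^(−β·Z₂)) / (β·(Z₂−Z₁))
e^(−0.53×2.2) = 0.3116; e^(−0.53×4.4) = 0.0971
⟨n⟩ = 0.4 × (0.3116 − 0.0971) / (0.53 × 2.2) = 0.4 × 0.1840 = 0.0736

0.074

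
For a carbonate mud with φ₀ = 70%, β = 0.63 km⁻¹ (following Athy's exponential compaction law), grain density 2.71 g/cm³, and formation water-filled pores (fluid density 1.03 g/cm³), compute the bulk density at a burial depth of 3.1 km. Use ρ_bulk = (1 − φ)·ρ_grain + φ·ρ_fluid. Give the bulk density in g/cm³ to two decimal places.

Porosity at depth: φ = 0.7·exp(−0.63×3.1) = 0.7×0.1418 = 0.0993
Bulk density: ρ_b = (1−φ)ρ_g + φ·ρ_f = 0.9007×2.71 + 0.0993×1.03
       = 2.441 + 0.102 = 2.543 g/cm³

2.54 g/cm³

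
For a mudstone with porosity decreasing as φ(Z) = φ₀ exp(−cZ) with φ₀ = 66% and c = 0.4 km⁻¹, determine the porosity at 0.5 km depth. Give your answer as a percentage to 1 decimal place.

54.0%

φ = φ₀·exp(−c·Z) = 0.66 × exp(−0.4 × 0.5) = 0.66 × exp(−0.2)
  = 0.66 × 0.8187 = 0.5404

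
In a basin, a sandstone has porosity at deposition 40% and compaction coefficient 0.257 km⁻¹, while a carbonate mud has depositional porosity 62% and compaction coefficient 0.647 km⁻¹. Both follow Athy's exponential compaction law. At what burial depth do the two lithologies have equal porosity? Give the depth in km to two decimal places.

Set phi₀ₐ e^(−cₐz) = phi₀ᵦ e^(−cᵦz) ⇒ ln(phi₀ₐ/phi₀ᵦ) = (cₐ − cᵦ)·z
z = ln(0.4/0.62) / (0.257 − 0.647) = -0.4383 / -0.39 = 1.124 km

1.12 km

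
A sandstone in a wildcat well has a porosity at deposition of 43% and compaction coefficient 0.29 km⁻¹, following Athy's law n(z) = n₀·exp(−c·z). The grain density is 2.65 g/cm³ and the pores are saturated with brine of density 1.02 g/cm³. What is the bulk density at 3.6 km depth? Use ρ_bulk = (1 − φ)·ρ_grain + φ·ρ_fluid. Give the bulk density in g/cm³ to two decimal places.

Porosity at depth: n = 0.43·exp(−0.29×3.6) = 0.43×0.3520 = 0.1514
Bulk density: ρ_b = (1−n)ρ_g + n·ρ_f = 0.8486×2.65 + 0.1514×1.02
       = 2.249 + 0.154 = 2.403 g/cm³

2.40 g/cm³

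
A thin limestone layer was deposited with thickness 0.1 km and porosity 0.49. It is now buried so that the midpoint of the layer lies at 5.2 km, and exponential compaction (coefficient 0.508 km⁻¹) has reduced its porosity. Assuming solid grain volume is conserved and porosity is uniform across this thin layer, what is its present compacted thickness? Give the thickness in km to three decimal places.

Porosity at 5.2 km: n = 0.49·exp(−0.508×5.2) = 0.0349
Solid-volume conservation: h(1−n) = h₀(1−n₀) ⇒ h = h₀·(1−n₀)/(1−n)
h = 0.1 × (1 − 0.49)/(1 − 0.0349) = 0.1 × 0.5284 = 0.0528 km

0.053 km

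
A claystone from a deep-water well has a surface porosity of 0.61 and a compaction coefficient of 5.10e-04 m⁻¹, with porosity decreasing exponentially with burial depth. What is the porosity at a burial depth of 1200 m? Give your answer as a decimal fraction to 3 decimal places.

Working in km (1 km = 1000 m; β in km⁻¹ = β in m⁻¹ × 1000):
phi = phi₀·exp(−β·d) = 0.61 × exp(−0.51 × 1.2) = 0.61 × exp(−0.612)
  = 0.61 × 0.5423 = 0.3308

0.331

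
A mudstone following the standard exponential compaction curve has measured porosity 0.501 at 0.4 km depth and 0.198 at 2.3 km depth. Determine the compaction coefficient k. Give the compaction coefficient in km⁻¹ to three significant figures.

Athy: φ(Z) = φ₀ e^(−kZ) ⇒ φ₁/φ₂ = e^{k(Z₂−Z₁)} ⇒ k = ln(φ₁/φ₂)/(Z₂−Z₁)
k = ln(0.501/0.198) / (2.3 − 0.4) = ln(2.53) / 1.9 = 0.9283 / 1.9 = 0.4886 km⁻¹

0.489 km⁻¹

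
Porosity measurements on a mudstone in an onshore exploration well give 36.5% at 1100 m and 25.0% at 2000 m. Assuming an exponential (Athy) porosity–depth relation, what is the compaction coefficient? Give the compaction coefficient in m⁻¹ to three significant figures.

Working in km (1 km = 1000 m; c in km⁻¹ = c in m⁻¹ × 1000):
Athy: φ(z) = φ₀ e^(−cz) ⇒ φ₁/φ₂ = e^{c(z₂−z₁)} ⇒ c = ln(φ₁/φ₂)/(z₂−z₁)
c = ln(0.365/0.25) / (2 − 1.1) = ln(1.46) / 0.9 = 0.3784 / 0.9 = 0.4205 km⁻¹

0.000420 m⁻¹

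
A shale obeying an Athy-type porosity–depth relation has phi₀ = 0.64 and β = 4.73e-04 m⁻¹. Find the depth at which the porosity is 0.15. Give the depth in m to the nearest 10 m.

Working in km (1 km = 1000 m; β in km⁻¹ = β in m⁻¹ × 1000):
Invert Athy's law: z = ln(phi₀/phi) / β
z = ln(0.64/0.15) / 0.473 = ln(4.267) / 0.473 = 1.4508 / 0.473 = 3.067 km

3070 m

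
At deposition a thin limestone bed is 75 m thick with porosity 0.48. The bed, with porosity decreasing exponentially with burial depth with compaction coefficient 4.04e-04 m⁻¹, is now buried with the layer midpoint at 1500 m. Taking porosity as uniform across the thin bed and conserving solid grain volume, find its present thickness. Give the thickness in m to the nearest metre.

53 m

Working in km (1 km = 1000 m; k in km⁻¹ = k in m⁻¹ × 1000):
Porosity at 1.5 km: phi = 0.48·exp(−0.404×1.5) = 0.2619
Solid-volume conservation: h(1−phi) = h₀(1−phi₀) ⇒ h = h₀·(1−phi₀)/(1−phi)
h = 0.075 × (1 − 0.48)/(1 − 0.2619) = 0.075 × 0.7045 = 0.0528 km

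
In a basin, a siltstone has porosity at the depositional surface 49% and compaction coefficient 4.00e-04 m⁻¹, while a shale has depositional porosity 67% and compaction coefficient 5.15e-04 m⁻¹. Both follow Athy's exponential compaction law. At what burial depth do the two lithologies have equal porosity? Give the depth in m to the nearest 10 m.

2720 m

Working in km (1 km = 1000 m; β in km⁻¹ = β in m⁻¹ × 1000):
Set phi₀ₐ e^(−βₐZ) = phi₀ᵦ e^(−βᵦZ) ⇒ ln(phi₀ₐ/phi₀ᵦ) = (βₐ − βᵦ)·Z
Z = ln(0.49/0.67) / (0.4 − 0.515) = -0.3129 / -0.115 = 2.721 km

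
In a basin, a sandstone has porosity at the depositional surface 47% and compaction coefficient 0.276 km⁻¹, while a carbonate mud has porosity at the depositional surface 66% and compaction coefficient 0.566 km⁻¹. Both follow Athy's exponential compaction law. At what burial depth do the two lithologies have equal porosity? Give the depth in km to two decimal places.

1.17 km

Set φ₀ₐ e^(−kₐd) = φ₀ᵦ e^(−kᵦd) ⇒ ln(φ₀ₐ/φ₀ᵦ) = (kₐ − kᵦ)·d
d = ln(0.47/0.66) / (0.276 − 0.566) = -0.3395 / -0.29 = 1.171 km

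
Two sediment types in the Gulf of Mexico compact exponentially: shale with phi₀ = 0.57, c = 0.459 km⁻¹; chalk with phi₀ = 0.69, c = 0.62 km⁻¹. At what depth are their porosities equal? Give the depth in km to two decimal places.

Set phi₀ₐ e^(−cₐd) = phi₀ᵦ e^(−cᵦd) ⇒ ln(phi₀ₐ/phi₀ᵦ) = (cₐ − cᵦ)·d
d = ln(0.57/0.69) / (0.459 − 0.62) = -0.1911 / -0.161 = 1.187 km

1.19 km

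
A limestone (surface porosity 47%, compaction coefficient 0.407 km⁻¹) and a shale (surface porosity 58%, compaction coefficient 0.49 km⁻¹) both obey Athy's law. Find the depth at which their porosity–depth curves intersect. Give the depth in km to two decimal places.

2.53 km

Set φ₀ₐ e^(−kₐZ) = φ₀ᵦ e^(−kᵦZ) ⇒ ln(φ₀ₐ/φ₀ᵦ) = (kₐ − kᵦ)·Z
Z = ln(0.47/0.58) / (0.407 − 0.49) = -0.2103 / -0.083 = 2.534 km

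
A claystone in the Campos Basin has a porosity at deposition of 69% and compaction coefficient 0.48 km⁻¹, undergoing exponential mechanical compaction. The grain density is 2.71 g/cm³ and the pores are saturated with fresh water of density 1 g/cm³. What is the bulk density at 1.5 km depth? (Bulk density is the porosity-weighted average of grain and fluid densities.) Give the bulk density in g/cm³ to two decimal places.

Porosity at depth: φ = 0.69·exp(−0.48×1.5) = 0.69×0.4868 = 0.3359
Bulk density: ρ_b = (1−φ)ρ_g + φ·ρ_f = 0.6641×2.71 + 0.3359×1
       = 1.800 + 0.336 = 2.136 g/cm³

2.14 g/cm³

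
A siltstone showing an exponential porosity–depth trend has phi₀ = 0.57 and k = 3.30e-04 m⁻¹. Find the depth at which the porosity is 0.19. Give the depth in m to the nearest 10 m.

3330 m

Working in km (1 km = 1000 m; k in km⁻¹ = k in m⁻¹ × 1000):
Invert Athy's law: Z = ln(phi₀/phi) / k
Z = ln(0.57/0.19) / 0.33 = ln(3) / 0.33 = 1.0986 / 0.33 = 3.329 km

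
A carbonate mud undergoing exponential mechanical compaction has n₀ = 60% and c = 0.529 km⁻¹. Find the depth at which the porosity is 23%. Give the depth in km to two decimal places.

1.81 km

Invert Athy's law: z = ln(n₀/n) / c
z = ln(0.6/0.23) / 0.529 = ln(2.609) / 0.529 = 0.9589 / 0.529 = 1.813 km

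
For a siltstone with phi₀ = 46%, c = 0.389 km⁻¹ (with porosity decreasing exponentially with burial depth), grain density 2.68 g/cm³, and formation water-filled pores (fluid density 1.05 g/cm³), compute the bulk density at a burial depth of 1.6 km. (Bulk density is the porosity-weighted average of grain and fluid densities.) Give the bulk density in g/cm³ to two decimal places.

2.28 g/cm³

Porosity at depth: phi = 0.46·exp(−0.389×1.6) = 0.46×0.5367 = 0.2469
Bulk density: ρ_b = (1−phi)ρ_g + phi·ρ_f = 0.7531×2.68 + 0.2469×1.05
       = 2.018 + 0.259 = 2.278 g/cm³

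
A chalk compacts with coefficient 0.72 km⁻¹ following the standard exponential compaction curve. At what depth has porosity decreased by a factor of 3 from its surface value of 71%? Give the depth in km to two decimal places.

1.53 km

phi/phi₀ = 1/3 ⇒ exp(−k·z) = 1/3 ⇒ z = ln(3) / k
z = 1.0986 / 0.72 = 1.526 km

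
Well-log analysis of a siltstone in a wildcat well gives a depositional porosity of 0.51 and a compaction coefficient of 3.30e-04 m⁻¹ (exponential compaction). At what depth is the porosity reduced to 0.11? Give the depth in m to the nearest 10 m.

4650 m

Working in km (1 km = 1000 m; c in km⁻¹ = c in m⁻¹ × 1000):
Invert Athy's law: Z = ln(φ₀/φ) / c
Z = ln(0.51/0.11) / 0.33 = ln(4.636) / 0.33 = 1.5339 / 0.33 = 4.648 km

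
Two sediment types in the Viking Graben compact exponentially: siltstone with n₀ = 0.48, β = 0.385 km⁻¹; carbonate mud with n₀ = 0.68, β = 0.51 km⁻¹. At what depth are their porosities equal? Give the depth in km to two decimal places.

Set n₀ₐ e^(−βₐd) = n₀ᵦ e^(−βᵦd) ⇒ ln(n₀ₐ/n₀ᵦ) = (βₐ − βᵦ)·d
d = ln(0.48/0.68) / (0.385 − 0.51) = -0.3483 / -0.125 = 2.786 km

2.79 km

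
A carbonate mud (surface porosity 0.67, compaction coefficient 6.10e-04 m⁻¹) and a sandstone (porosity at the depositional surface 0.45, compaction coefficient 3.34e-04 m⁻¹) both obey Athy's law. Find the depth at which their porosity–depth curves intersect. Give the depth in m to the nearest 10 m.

Working in km (1 km = 1000 m; β in km⁻¹ = β in m⁻¹ × 1000):
Set n₀ₐ e^(−βₐd) = n₀ᵦ e^(−βᵦd) ⇒ ln(n₀ₐ/n₀ᵦ) = (βₐ − βᵦ)·d
d = ln(0.67/0.45) / (0.61 − 0.334) = 0.3980 / 0.276 = 1.442 km

1440 m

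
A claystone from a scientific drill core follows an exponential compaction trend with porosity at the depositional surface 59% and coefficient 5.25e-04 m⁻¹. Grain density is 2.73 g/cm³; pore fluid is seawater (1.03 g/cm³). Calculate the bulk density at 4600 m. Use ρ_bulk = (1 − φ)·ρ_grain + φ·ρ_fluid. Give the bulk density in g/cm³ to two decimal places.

Working in km (1 km = 1000 m; c in km⁻¹ = c in m⁻¹ × 1000):
Porosity at depth: phi = 0.59·exp(−0.525×4.6) = 0.59×0.0894 = 0.0527
Bulk density: ρ_b = (1−phi)ρ_g + phi·ρ_f = 0.9473×2.73 + 0.0527×1.03
       = 2.586 + 0.054 = 2.640 g/cm³

2.64 g/cm³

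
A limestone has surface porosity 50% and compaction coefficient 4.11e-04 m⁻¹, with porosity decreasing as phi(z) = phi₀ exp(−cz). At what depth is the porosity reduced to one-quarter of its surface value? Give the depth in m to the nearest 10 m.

Working in km (1 km = 1000 m; c in km⁻¹ = c in m⁻¹ × 1000):
phi/phi₀ = 1/4 ⇒ exp(−c·z) = 1/4 ⇒ z = ln(4) / c
z = 1.3863 / 0.411 = 3.373 km

3370 m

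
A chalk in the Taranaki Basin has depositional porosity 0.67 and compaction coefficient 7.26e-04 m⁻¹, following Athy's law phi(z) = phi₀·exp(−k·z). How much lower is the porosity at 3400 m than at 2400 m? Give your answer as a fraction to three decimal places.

Working in km (1 km = 1000 m; k in km⁻¹ = k in m⁻¹ × 1000):
phi(2.4) = 0.67·e^(−0.726×2.4) = 0.1173
phi(3.4) = 0.67·e^(−0.726×3.4) = 0.0568
Δphi = 0.1173 − 0.0568 = 0.0606

0.061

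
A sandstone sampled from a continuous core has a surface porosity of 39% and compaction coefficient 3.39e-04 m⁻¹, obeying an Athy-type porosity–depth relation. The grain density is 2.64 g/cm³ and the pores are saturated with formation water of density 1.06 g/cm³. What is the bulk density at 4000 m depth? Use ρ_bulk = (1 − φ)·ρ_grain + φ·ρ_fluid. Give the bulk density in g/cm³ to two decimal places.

Working in km (1 km = 1000 m; c in km⁻¹ = c in m⁻¹ × 1000):
Porosity at depth: phi = 0.39·exp(−0.339×4) = 0.39×0.2577 = 0.1005
Bulk density: ρ_b = (1−phi)ρ_g + phi·ρ_f = 0.8995×2.64 + 0.1005×1.06
       = 2.375 + 0.107 = 2.481 g/cm³

2.48 g/cm³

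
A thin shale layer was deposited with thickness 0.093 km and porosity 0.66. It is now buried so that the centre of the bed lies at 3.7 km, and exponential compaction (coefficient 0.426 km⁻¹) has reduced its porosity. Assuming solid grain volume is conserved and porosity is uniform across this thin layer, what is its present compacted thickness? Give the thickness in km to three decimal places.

Porosity at 3.7 km: φ = 0.66·exp(−0.426×3.7) = 0.1365
Solid-volume conservation: h(1−φ) = h₀(1−φ₀) ⇒ h = h₀·(1−φ₀)/(1−φ)
h = 0.093 × (1 − 0.66)/(1 − 0.1365) = 0.093 × 0.3937 = 0.0366 km

0.037 km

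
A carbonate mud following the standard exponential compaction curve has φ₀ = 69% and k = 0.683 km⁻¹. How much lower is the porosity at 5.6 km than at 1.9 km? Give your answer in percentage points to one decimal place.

17.3 percentage points

φ(1.9) = 0.69·e^(−0.683×1.9) = 0.1885
φ(5.6) = 0.69·e^(−0.683×5.6) = 0.0151
Δφ = 0.1885 − 0.0151 = 0.1734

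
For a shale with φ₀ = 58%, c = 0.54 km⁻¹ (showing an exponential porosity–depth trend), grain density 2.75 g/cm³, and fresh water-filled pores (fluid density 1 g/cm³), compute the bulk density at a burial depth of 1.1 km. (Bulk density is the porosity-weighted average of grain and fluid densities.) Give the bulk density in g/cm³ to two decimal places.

2.19 g/cm³

Porosity at depth: φ = 0.58·exp(−0.54×1.1) = 0.58×0.5521 = 0.3202
Bulk density: ρ_b = (1−φ)ρ_g + φ·ρ_f = 0.6798×2.75 + 0.3202×1
       = 1.869 + 0.320 = 2.190 g/cm³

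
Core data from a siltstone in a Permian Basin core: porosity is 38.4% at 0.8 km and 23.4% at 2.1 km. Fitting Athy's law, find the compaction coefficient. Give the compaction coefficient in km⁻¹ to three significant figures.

0.381 km⁻¹

Athy: φ(d) = φ₀ e^(−kd) ⇒ φ₁/φ₂ = e^{k(d₂−d₁)} ⇒ k = ln(φ₁/φ₂)/(d₂−d₁)
k = ln(0.384/0.234) / (2.1 − 0.8) = ln(1.641) / 1.3 = 0.4953 / 1.3 = 0.381 km⁻¹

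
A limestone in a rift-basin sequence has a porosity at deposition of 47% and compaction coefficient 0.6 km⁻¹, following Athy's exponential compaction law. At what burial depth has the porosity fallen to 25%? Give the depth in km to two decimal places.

Invert Athy's law: Z = ln(φ₀/φ) / β
Z = ln(0.47/0.25) / 0.6 = ln(1.88) / 0.6 = 0.6313 / 0.6 = 1.052 km

1.05 km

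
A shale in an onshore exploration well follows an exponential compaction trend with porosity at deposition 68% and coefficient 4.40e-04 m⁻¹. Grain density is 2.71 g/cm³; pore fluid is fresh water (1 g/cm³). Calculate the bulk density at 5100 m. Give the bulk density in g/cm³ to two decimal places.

2.59 g/cm³

Working in km (1 km = 1000 m; k in km⁻¹ = k in m⁻¹ × 1000):
Porosity at depth: n = 0.68·exp(−0.44×5.1) = 0.68×0.1060 = 0.0721
Bulk density: ρ_b = (1−n)ρ_g + n·ρ_f = 0.9279×2.71 + 0.0721×1
       = 2.515 + 0.072 = 2.587 g/cm³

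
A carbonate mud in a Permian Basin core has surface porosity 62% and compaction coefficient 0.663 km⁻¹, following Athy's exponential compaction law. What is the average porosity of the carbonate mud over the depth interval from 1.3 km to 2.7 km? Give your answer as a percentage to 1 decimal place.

17.1%

⟨phi⟩ = (1/(z₂−z₁)) ∫ phi₀ e^(−cz) dz = phi₀·(e^(−c·z₁) − e^(−c·z₂)) / (c·(z₂−z₁))
e^(−0.663×1.3) = 0.4224; e^(−0.663×2.7) = 0.1669
⟨phi⟩ = 0.62 × (0.4224 − 0.1669) / (0.663 × 1.4) = 0.62 × 0.2752 = 0.1706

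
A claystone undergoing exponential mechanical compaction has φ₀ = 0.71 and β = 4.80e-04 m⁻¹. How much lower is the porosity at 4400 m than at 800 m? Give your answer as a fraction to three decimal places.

0.398

Working in km (1 km = 1000 m; β in km⁻¹ = β in m⁻¹ × 1000):
φ(0.8) = 0.71·e^(−0.48×0.8) = 0.4836
φ(4.4) = 0.71·e^(−0.48×4.4) = 0.0859
Δφ = 0.4836 − 0.0859 = 0.3977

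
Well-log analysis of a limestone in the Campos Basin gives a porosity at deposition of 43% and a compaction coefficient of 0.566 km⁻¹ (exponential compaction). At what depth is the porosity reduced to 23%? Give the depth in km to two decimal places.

Invert Athy's law: z = ln(phi₀/phi) / k
z = ln(0.43/0.23) / 0.566 = ln(1.87) / 0.566 = 0.6257 / 0.566 = 1.105 km

1.11 km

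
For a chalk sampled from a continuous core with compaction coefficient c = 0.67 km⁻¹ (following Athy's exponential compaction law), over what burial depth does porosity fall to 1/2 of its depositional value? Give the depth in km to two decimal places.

1.03 km

φ/φ₀ = 1/2 ⇒ exp(−c·Z) = 1/2 ⇒ Z = ln(2) / c
Z = 0.6931 / 0.67 = 1.035 km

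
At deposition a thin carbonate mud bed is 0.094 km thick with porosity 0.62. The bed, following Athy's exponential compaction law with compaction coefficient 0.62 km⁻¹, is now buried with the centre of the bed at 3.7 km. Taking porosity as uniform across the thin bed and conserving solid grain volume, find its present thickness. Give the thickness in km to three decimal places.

0.038 km

Porosity at 3.7 km: φ = 0.62·exp(−0.62×3.7) = 0.0625
Solid-volume conservation: h(1−φ) = h₀(1−φ₀) ⇒ h = h₀·(1−φ₀)/(1−φ)
h = 0.094 × (1 − 0.62)/(1 − 0.0625) = 0.094 × 0.4053 = 0.0381 km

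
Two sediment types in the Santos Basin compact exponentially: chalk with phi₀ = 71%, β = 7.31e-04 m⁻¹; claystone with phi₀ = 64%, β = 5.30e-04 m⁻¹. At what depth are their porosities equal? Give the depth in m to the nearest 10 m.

520 m

Working in km (1 km = 1000 m; β in km⁻¹ = β in m⁻¹ × 1000):
Set phi₀ₐ e^(−βₐz) = phi₀ᵦ e^(−βᵦz) ⇒ ln(phi₀ₐ/phi₀ᵦ) = (βₐ − βᵦ)·z
z = ln(0.71/0.64) / (0.731 − 0.53) = 0.1038 / 0.201 = 0.516 km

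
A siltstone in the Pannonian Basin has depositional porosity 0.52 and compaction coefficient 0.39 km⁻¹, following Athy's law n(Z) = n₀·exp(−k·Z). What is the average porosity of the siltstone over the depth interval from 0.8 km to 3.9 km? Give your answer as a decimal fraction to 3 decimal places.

⟨n⟩ = (1/(Z₂−Z₁)) ∫ n₀ e^(−kZ) dZ = n₀·(e^(−k·Z₁) − e^(−k·Z₂)) / (k·(Z₂−Z₁))
e^(−0.39×0.8) = 0.7320; e^(−0.39×3.9) = 0.2185
⟨n⟩ = 0.52 × (0.7320 − 0.2185) / (0.39 × 3.1) = 0.52 × 0.4247 = 0.2209

0.221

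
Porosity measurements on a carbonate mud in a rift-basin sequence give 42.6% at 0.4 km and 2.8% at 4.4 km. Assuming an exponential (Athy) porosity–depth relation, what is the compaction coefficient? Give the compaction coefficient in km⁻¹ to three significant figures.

0.681 km⁻¹

Athy: φ(d) = φ₀ e^(−βd) ⇒ φ₁/φ₂ = e^{β(d₂−d₁)} ⇒ β = ln(φ₁/φ₂)/(d₂−d₁)
β = ln(0.426/0.028) / (4.4 − 0.4) = ln(15.21) / 4 = 2.7222 / 4 = 0.6806 km⁻¹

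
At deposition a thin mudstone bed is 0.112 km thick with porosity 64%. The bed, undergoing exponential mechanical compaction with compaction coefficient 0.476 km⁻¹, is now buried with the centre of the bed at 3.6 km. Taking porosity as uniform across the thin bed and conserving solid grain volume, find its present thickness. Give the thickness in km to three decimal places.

0.046 km

Porosity at 3.6 km: n = 0.64·exp(−0.476×3.6) = 0.1153
Solid-volume conservation: h(1−n) = h₀(1−n₀) ⇒ h = h₀·(1−n₀)/(1−n)
h = 0.112 × (1 − 0.64)/(1 − 0.1153) = 0.112 × 0.4069 = 0.0456 km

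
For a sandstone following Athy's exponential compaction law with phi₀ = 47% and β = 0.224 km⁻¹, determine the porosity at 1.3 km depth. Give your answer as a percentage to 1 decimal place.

35.1%

phi = phi₀·exp(−β·Z) = 0.47 × exp(−0.224 × 1.3) = 0.47 × exp(−0.2912)
  = 0.47 × 0.7474 = 0.3513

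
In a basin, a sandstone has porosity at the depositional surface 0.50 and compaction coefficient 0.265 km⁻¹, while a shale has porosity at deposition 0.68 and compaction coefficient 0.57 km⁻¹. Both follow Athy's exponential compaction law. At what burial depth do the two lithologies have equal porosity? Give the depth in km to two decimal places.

Set φ₀ₐ e^(−cₐZ) = φ₀ᵦ e^(−cᵦZ) ⇒ ln(φ₀ₐ/φ₀ᵦ) = (cₐ − cᵦ)·Z
Z = ln(0.5/0.68) / (0.265 − 0.57) = -0.3075 / -0.305 = 1.008 km

1.01 km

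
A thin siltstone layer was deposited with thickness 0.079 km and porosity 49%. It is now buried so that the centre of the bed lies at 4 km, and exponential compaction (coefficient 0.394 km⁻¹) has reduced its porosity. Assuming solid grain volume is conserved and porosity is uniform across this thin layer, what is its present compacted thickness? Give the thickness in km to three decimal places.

0.045 km

Porosity at 4 km: φ = 0.49·exp(−0.394×4) = 0.1013
Solid-volume conservation: h(1−φ) = h₀(1−φ₀) ⇒ h = h₀·(1−φ₀)/(1−φ)
h = 0.079 × (1 − 0.49)/(1 − 0.1013) = 0.079 × 0.5675 = 0.0448 km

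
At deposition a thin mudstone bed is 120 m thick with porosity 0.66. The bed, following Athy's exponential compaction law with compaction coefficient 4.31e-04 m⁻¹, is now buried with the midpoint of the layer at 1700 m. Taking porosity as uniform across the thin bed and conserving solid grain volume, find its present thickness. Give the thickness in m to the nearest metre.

Working in km (1 km = 1000 m; c in km⁻¹ = c in m⁻¹ × 1000):
Porosity at 1.7 km: phi = 0.66·exp(−0.431×1.7) = 0.3172
Solid-volume conservation: h(1−phi) = h₀(1−phi₀) ⇒ h = h₀·(1−phi₀)/(1−phi)
h = 0.12 × (1 − 0.66)/(1 − 0.3172) = 0.12 × 0.4980 = 0.0598 km

60 m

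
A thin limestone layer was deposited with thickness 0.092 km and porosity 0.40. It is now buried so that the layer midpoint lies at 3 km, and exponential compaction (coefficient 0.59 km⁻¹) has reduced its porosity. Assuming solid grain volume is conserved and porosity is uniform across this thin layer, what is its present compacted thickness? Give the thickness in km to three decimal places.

0.059 km

Porosity at 3 km: phi = 0.4·exp(−0.59×3) = 0.0681
Solid-volume conservation: h(1−phi) = h₀(1−phi₀) ⇒ h = h₀·(1−phi₀)/(1−phi)
h = 0.092 × (1 − 0.4)/(1 − 0.0681) = 0.092 × 0.6439 = 0.0592 km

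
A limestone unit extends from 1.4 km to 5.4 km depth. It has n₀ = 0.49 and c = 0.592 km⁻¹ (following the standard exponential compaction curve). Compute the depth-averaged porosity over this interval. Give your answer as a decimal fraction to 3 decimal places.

⟨n⟩ = (1/(z₂−z₁)) ∫ n₀ e^(−cz) dz = n₀·(e^(−c·z₁) − e^(−c·z₂)) / (c·(z₂−z₁))
e^(−0.592×1.4) = 0.4366; e^(−0.592×5.4) = 0.0409
⟨n⟩ = 0.49 × (0.4366 − 0.0409) / (0.592 × 4) = 0.49 × 0.1671 = 0.0819

0.082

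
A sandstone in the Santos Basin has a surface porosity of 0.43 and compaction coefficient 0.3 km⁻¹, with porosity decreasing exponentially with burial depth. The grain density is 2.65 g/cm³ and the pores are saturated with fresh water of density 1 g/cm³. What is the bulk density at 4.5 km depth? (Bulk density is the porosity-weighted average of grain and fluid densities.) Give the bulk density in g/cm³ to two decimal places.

2.47 g/cm³

Porosity at depth: n = 0.43·exp(−0.3×4.5) = 0.43×0.2592 = 0.1115
Bulk density: ρ_b = (1−n)ρ_g + n·ρ_f = 0.8885×2.65 + 0.1115×1
       = 2.355 + 0.111 = 2.466 g/cm³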